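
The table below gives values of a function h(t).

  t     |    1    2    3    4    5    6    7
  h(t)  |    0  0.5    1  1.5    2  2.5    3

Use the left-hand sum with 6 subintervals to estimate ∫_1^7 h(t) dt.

Δt = 1.
Sum = 1·[0 + 0.5 + 1 + 1.5 + 2 + 2.5] = 7.5.

7.5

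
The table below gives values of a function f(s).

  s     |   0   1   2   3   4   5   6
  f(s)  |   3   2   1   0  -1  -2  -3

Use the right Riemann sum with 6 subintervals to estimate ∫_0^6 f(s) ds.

-3

Δs = 1.
Sum = 1·[2 + 1 + 0 + (-1) + (-2) + (-3)] = -3.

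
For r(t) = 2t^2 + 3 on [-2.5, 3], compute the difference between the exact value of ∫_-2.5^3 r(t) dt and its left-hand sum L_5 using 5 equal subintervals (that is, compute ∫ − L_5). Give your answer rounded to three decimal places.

0.807

Exact integral: ∫_-2.5^3 r(t) dt ≈ 44.91667.
L_5 = 44.11.
Error ≈ 44.91667 − 44.11 ≈ 0.807.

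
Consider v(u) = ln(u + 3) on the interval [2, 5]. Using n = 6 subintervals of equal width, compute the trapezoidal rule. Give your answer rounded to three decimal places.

Δu = (5 − 2)/6 = 0.5.
v(2) ≈ 1.609, v(2.5) ≈ 1.705, v(3) ≈ 1.792, v(3.5) ≈ 1.872, v(4) ≈ 1.946, v(4.5) ≈ 2.015, v(5) ≈ 2.079.
T_6 = (Δu/2)·[v(u_0) + 2v(u_1) + ... + 2v(u_{5}) + v(u_6)].
Sum ≈ 5.587.

5.587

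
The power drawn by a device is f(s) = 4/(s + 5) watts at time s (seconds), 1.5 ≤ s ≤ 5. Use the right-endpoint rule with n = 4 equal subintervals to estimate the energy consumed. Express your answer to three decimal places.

1.632

Δs = (5 − 1.5)/4 = 0.875.
Right endpoints: 2.375, 3.25, 4.125, 5.
f(2.375) = 32/59, f(3.25) = 16/33, f(4.125) = 32/73, f(5) = 0.4.
Sum = Δs · [f(2.375) + f(3.25) + f(4.125) + f(5)].
Sum ≈ 1.632.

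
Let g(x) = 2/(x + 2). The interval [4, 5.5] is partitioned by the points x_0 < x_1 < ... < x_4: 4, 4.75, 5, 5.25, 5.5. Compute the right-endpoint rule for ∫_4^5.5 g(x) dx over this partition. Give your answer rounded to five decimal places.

Subinterval widths: 0.75, 0.25, 0.25, 0.25.
Right endpoints: 4.75, 5, 5.25, 5.5.
g(4.75) = 8/27, g(5) = 2/7, g(5.25) = 8/29, g(5.5) = 4/15.
Sum = Σ Δx_i · g(x_i).
Sum ≈ 0.42928.

0.42928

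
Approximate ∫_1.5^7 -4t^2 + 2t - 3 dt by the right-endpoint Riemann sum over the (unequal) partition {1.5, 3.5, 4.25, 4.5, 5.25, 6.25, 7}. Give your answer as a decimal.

-521.375

Subinterval widths: 2, 0.75, 0.25, 0.75, 1, 0.75.
Right endpoints: 3.5, 4.25, 4.5, 5.25, 6.25, 7.
f(3.5) = -45, f(4.25) = -66.75, f(4.5) = -75, f(5.25) = -102.75, f(6.25) = -146.75, f(7) = -185.
Sum = Σ Δt_i · f(t_i).
Sum = -521.375.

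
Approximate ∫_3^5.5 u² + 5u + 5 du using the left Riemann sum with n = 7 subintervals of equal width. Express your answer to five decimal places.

106.10969

Δu = (5.5 − 3)/7 = 5/14.
Left endpoints: 3, 47/14, 26/7, 57/14, 31/7, 67/14, 36/7.
f(3) = 29, f(47/14) = 6479/196, f(26/7) = 1831/49, f(57/14) = 8219/196, f(31/7) = 2291/49, f(67/14) = 10159/196, f(36/7) = 2801/49.
Sum = Δu · [f(3) + f(47/14) + f(26/7) + ...].
Sum ≈ 106.10969.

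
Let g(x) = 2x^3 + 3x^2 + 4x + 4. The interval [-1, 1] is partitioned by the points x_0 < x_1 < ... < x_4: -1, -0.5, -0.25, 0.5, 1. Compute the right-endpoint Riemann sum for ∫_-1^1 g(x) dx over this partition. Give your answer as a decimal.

Subinterval widths: 0.5, 0.25, 0.75, 0.5.
Right endpoints: -0.5, -0.25, 0.5, 1.
g(-0.5) = 2.5, g(-0.25) = 3.15625, g(0.5) = 7, g(1) = 13.
Sum = Σ Δx_i · g(x_i).
Sum = 13.7890625.

13.7890625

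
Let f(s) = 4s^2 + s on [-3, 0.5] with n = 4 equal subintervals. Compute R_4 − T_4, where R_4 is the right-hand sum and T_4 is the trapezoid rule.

-13.78125

R_4 = 19.796875.
T_4 = 33.578125.
R_4 − T_4 = -13.78125.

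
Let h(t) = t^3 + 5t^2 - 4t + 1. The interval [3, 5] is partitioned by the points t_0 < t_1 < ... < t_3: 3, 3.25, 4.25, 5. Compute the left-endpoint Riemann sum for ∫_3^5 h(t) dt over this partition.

Subinterval widths: 0.25, 1, 0.75.
Left endpoints: 3, 3.25, 4.25.
h(3) = 61, h(3.25) = 75.140625, h(4.25) = 151.078125.
Sum = Σ Δt_i · h(t_i).
Sum = 203.69921875.

203.69921875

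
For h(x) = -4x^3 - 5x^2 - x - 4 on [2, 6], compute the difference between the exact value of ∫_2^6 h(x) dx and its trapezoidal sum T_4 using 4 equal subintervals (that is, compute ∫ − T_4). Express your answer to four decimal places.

Exact integral: ∫_2^6 h(x) dx ≈ -1658.666667.
T_4 = -1694.
Error ≈ -1658.666667 − (-1694) ≈ 35.3333.

35.3333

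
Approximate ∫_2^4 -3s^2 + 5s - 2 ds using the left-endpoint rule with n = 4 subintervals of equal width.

-23.75

Δs = (4 − 2)/4 = 0.5.
Left endpoints: 2, 2.5, 3, 3.5.
f(2) = -4, f(2.5) = -8.25, f(3) = -14, f(3.5) = -21.25.
Sum = Δs · [f(2) + f(2.5) + f(3) + f(3.5)].
Sum = -23.75.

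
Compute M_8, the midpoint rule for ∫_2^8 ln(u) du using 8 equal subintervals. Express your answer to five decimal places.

9.25794

Δu = (8 − 2)/8 = 0.75.
Midpoints: 2.375, 3.125, 3.875, 4.625, 5.375, 6.125, 6.875, 7.625.
f(2.375) ≈ 0.86500, f(3.125) ≈ 1.13943, f(3.875) ≈ 1.35455, f(4.625) ≈ 1.53148, f(5.375) ≈ 1.68176, f(6.125) ≈ 1.81238, f(6.875) ≈ 1.92789, f(7.625) ≈ 2.03143.
Sum = Δu · [f(2.375) + f(3.125) + f(3.875) + ...].
Sum ≈ 9.25794.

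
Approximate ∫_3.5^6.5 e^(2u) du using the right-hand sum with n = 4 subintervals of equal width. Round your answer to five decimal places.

426052.79824

Δu = (6.5 − 3.5)/4 = 0.75.
Right endpoints: 4.25, 5, 5.75, 6.5.
f(4.25) ≈ 4914.76884, f(5) ≈ 22026.46579, f(5.75) ≈ 98715.77101, f(6.5) ≈ 442413.39201.
Sum = Δu · [f(4.25) + f(5) + f(5.75) + f(6.5)].
Sum ≈ 426052.79824.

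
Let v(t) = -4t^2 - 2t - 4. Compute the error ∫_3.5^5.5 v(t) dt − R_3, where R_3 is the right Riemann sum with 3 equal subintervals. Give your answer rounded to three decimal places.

Exact integral: ∫_3.5^5.5 v(t) dt ≈ -190.66667.
R_3 ≈ -216.59259.
Error ≈ -190.66667 − (-216.59259) ≈ 25.926.

25.926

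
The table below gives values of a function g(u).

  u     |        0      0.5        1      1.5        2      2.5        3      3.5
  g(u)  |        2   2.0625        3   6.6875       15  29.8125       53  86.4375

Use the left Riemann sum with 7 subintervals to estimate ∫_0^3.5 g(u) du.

55.78125

Δu = 0.5.
Sum = 0.5·[2 + 2.0625 + 3 + 6.6875 + 15 + 29.8125 + 53] = 55.78125.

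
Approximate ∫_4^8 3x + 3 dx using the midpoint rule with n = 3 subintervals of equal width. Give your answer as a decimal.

84

Δx = (8 − 4)/3 = 4/3.
Midpoints: 14/3, 6, 22/3.
f(14/3) = 17, f(6) = 21, f(22/3) = 25.
Sum = Δx · [f(14/3) + f(6) + f(22/3)].
Sum = 84.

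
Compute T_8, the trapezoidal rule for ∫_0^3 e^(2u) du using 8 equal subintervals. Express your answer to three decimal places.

Δu = (3 − 0)/8 = 0.375.
f(0) ≈ 1.000, f(0.375) ≈ 2.117, f(0.75) ≈ 4.482, f(1.125) ≈ 9.488, f(1.5) ≈ 20.086, f(1.875) ≈ 42.521, f(2.25) ≈ 90.017, f(2.625) ≈ 190.566, f(3) ≈ 403.429.
T_8 = (Δu/2)·[f(u_0) + 2f(u_1) + ... + 2f(u_{7}) + f(u_8)].
Sum ≈ 210.559.

210.559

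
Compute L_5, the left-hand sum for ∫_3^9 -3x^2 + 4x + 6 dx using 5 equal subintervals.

-411.12

Δx = (9 − 3)/5 = 1.2.
Left endpoints: 3, 4.2, 5.4, 6.6, 7.8.
f(3) = -9, f(4.2) = -30.12, f(5.4) = -59.88, f(6.6) = -98.28, f(7.8) = -145.32.
Sum = Δx · [f(3) + f(4.2) + f(5.4) + f(6.6) + f(7.8)].
Sum = -411.12.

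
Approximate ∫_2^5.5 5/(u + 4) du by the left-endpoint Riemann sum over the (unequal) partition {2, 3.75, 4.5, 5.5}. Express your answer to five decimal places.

2.53044

Subinterval widths: 1.75, 0.75, 1.
Left endpoints: 2, 3.75, 4.5.
f(2) = 5/6, f(3.75) = 20/31, f(4.5) = 10/17.
Sum = Σ Δu_i · f(u_i).
Sum ≈ 2.53044.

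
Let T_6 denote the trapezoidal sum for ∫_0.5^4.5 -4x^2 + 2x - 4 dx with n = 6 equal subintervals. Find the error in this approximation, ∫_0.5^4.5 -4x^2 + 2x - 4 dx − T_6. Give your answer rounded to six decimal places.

1.185185

Exact integral: ∫_0.5^4.5 f(x) dx ≈ -117.33333333.
T_6 ≈ -118.51851852.
Error ≈ -117.33333333 − (-118.51851852) ≈ 1.185185.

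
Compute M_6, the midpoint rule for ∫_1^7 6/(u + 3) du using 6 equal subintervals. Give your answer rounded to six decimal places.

Δu = (7 − 1)/6 = 1.
Midpoints: 1.5, 2.5, 3.5, 4.5, 5.5, 6.5.
f(1.5) = 4/3, f(2.5) = 12/11, f(3.5) = 12/13, f(4.5) = 0.8, f(5.5) = 12/17, f(6.5) = 12/19.
Sum = Δu · [f(1.5) + f(2.5) + f(3.5) + ...].
Sum ≈ 5.484781.

5.484781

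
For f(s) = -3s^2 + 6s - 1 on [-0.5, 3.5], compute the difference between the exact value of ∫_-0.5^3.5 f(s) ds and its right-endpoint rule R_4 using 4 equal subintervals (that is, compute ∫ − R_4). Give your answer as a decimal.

8

Exact integral: ∫_-0.5^3.5 f(s) ds = -11.
R_4 = -19.
Error = -11 − (-19) = 8.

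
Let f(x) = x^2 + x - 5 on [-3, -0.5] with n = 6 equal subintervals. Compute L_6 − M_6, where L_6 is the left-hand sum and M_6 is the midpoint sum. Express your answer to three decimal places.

1.411

L_6 ≈ -6.54225.
M_6 ≈ -7.95284.
L_6 − M_6 ≈ 1.411.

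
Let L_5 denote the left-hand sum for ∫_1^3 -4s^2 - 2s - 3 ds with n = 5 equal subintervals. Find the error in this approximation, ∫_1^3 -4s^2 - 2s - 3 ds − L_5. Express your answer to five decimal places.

-6.98667

Exact integral: ∫_1^3 f(s) ds ≈ -48.6666667.
L_5 = -41.68.
Error ≈ -48.6666667 − (-41.68) ≈ -6.98667.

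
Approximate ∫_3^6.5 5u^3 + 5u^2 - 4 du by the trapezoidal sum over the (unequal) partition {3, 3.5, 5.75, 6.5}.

Subinterval widths: 0.5, 2.25, 0.75.
f(3) = 176, f(3.5) = 271.625, f(5.75) = 1111.859375, f(6.5) = 1580.375.
On each subinterval the trapezoid contributes (Δu_i/2)·[f(u_{i-1}) + f(u_i)].
Sum = 2677.9140625.

2677.9140625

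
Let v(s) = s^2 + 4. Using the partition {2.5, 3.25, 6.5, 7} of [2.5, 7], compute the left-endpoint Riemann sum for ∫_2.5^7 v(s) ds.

Subinterval widths: 0.75, 3.25, 0.5.
Left endpoints: 2.5, 3.25, 6.5.
v(2.5) = 10.25, v(3.25) = 14.5625, v(6.5) = 46.25.
Sum = Σ Δs_i · v(s_i).
Sum = 78.140625.

78.140625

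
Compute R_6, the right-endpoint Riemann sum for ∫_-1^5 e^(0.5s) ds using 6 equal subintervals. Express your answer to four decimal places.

Δs = (5 − (-1))/6 = 1.
Right endpoints: 0, 1, 2, 3, 4, 5.
f(0) ≈ 1.0000, f(1) ≈ 1.6487, f(2) ≈ 2.7183, f(3) ≈ 4.4817, f(4) ≈ 7.3891, f(5) ≈ 12.1825.
Sum = Δs · [f(0) + f(1) + f(2) + ...].
Sum ≈ 29.4202.

29.4202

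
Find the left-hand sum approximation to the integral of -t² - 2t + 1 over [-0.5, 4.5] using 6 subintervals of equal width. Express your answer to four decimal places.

-33.4954

Δt = (4.5 − (-0.5))/6 = 5/6.
Left endpoints: -0.5, 1/3, 7/6, 2, 17/6, 11/3.
f(-0.5) = 1.75, f(1/3) = 2/9, f(7/6) = -97/36, f(2) = -7, f(17/6) = -457/36, f(11/3) = -178/9.
Sum = Δt · [f(-0.5) + f(1/3) + f(7/6) + ...].
Sum ≈ -33.4954.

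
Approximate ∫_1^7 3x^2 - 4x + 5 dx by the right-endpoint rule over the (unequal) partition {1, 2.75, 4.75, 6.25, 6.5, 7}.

370.796875

Subinterval widths: 1.75, 2, 1.5, 0.25, 0.5.
Right endpoints: 2.75, 4.75, 6.25, 6.5, 7.
f(2.75) = 16.6875, f(4.75) = 53.6875, f(6.25) = 97.1875, f(6.5) = 105.75, f(7) = 124.
Sum = Σ Δx_i · f(x_i).
Sum = 370.796875.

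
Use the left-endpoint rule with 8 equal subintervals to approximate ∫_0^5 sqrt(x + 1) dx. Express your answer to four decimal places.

8.6688

Δx = (5 − 0)/8 = 0.625.
Left endpoints: 0, 0.625, 1.25, 1.875, 2.5, 3.125, 3.75, 4.375.
f(0) ≈ 1.0000, f(0.625) ≈ 1.2748, f(1.25) ≈ 1.5000, f(1.875) ≈ 1.6956, f(2.5) ≈ 1.8708, f(3.125) ≈ 2.0310, f(3.75) ≈ 2.1794, f(4.375) ≈ 2.3184.
Sum = Δx · [f(0) + f(0.625) + f(1.25) + ...].
Sum ≈ 8.6688.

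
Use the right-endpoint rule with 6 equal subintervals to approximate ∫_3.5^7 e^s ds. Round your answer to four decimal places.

Δs = (7 − 3.5)/6 = 7/12.
Right endpoints: 49/12, 14/3, 5.25, 35/6, 77/12, 7.
f(49/12) ≈ 59.3430, f(14/3) ≈ 106.3427, f(5.25) ≈ 190.5663, f(35/6) ≈ 341.4951, f(77/12) ≈ 611.9598, f(7) ≈ 1096.6332.
Sum = Δs · [f(49/12) + f(14/3) + f(5.25) + ...].
Sum ≈ 1403.6983.

1403.6983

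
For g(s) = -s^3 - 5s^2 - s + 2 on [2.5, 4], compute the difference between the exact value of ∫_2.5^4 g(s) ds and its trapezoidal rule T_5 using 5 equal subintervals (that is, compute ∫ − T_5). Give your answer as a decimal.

0.331875

Exact integral: ∫_2.5^4 g(s) ds = -136.734375.
T_5 = -137.06625.
Error = -136.734375 − (-137.06625) = 0.331875.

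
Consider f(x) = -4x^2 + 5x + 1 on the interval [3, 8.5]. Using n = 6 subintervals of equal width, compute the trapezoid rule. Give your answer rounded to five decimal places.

Δx = (8.5 − 3)/6 = 11/12.
f(3) = -20, f(47/12) = -367/9, f(29/6) = -1229/18, f(5.75) = -102.5, f(20/3) = -1291/9, f(91/12) = -1720/9, f(8.5) = -245.5.
T_6 = (Δx/2)·[f(x_0) + 2f(x_1) + ... + 2f(x_{5}) + f(x_6)].
Sum ≈ -622.28935.

-622.28935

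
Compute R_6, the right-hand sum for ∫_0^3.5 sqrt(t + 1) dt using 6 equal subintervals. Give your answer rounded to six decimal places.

6.016907

Δt = (3.5 − 0)/6 = 7/12.
Right endpoints: 7/12, 7/6, 1.75, 7/3, 35/12, 3.5.
f(7/12) ≈ 1.258306, f(7/6) ≈ 1.471960, f(1.75) ≈ 1.658312, f(7/3) ≈ 1.825742, f(35/12) ≈ 1.979057, f(3.5) ≈ 2.121320.
Sum = Δt · [f(7/12) + f(7/6) + f(1.75) + ...].
Sum ≈ 6.016907.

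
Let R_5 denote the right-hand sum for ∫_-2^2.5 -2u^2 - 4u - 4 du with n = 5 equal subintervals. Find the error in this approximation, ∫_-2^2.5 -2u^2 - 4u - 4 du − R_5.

11.34

Exact integral: ∫_-2^2.5 f(u) du = -38.25.
R_5 = -49.59.
Error = -38.25 − (-49.59) = 11.34.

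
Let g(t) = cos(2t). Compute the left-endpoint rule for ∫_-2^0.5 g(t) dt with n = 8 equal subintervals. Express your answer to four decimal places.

-0.1456

Δt = (0.5 − (-2))/8 = 0.3125.
Left endpoints: -2, -1.6875, -1.375, -1.0625, -0.75, -0.4375, -0.125, 0.1875.
g(-2) ≈ -0.6536, g(-1.6875) ≈ -0.9729, g(-1.375) ≈ -0.9243, g(-1.0625) ≈ -0.5263, g(-0.75) ≈ 0.0707, g(-0.4375) ≈ 0.6410, g(-0.125) ≈ 0.9689, g(0.1875) ≈ 0.9305.
Sum = Δt · [g(-2) + g(-1.6875) + g(-1.375) + ...].
Sum ≈ -0.1456.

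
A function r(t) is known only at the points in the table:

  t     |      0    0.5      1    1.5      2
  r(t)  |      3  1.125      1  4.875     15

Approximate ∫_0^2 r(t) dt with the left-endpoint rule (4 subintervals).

Δt = 0.5.
Sum = 0.5·[3 + 1.125 + 1 + 4.875] = 5.

5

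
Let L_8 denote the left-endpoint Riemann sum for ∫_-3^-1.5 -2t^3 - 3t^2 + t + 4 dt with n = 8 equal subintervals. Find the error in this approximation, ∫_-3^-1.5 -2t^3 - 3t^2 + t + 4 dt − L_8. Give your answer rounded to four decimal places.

Exact integral: ∫_-3^-1.5 f(t) dt = 16.96875.
L_8 ≈ 19.451660.
Error ≈ 16.96875 − 19.451660 ≈ -2.4829.

-2.4829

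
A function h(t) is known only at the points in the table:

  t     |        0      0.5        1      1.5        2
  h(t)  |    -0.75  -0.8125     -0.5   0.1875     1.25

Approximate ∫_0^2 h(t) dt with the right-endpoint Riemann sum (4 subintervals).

0.0625

Δt = 0.5.
Sum = 0.5·[(-0.8125) + (-0.5) + 0.1875 + 1.25] = 0.0625.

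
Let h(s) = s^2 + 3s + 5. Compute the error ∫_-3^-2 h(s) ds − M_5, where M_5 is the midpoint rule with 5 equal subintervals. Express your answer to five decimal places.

Exact integral: ∫_-3^-2 h(s) ds ≈ 3.8333333.
M_5 = 3.83.
Error ≈ 3.8333333 − 3.83 ≈ 0.00333.

0.00333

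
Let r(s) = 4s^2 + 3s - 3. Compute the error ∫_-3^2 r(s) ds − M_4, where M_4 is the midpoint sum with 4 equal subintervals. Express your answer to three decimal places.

Exact integral: ∫_-3^2 r(s) ds ≈ 24.16667.
M_4 = 21.5625.
Error ≈ 24.16667 − 21.5625 ≈ 2.604.

2.604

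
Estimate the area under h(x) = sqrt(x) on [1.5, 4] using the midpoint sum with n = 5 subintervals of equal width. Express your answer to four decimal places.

4.1102

Δx = (4 − 1.5)/5 = 0.5.
Midpoints: 1.75, 2.25, 2.75, 3.25, 3.75.
h(1.75) ≈ 1.3229, h(2.25) ≈ 1.5000, h(2.75) ≈ 1.6583, h(3.25) ≈ 1.8028, h(3.75) ≈ 1.9365.
Sum = Δx · [h(1.75) + h(2.25) + h(2.75) + h(3.25) + h(3.75)].
Sum ≈ 4.1102.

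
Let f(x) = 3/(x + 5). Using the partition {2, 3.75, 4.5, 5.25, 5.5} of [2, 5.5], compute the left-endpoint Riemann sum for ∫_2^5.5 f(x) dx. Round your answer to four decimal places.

Subinterval widths: 1.75, 0.75, 0.75, 0.25.
Left endpoints: 2, 3.75, 4.5, 5.25.
f(2) = 3/7, f(3.75) = 12/35, f(4.5) = 6/19, f(5.25) = 12/41.
Sum = Σ Δx_i · f(x_i).
Sum ≈ 1.3172.

1.3172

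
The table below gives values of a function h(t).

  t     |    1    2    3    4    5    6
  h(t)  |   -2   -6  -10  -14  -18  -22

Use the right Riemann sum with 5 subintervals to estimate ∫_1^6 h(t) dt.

-70

Δt = 1.
Sum = 1·[(-6) + (-10) + (-14) + (-18) + (-22)] = -70.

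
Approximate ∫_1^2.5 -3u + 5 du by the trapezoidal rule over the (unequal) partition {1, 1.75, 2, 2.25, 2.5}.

Subinterval widths: 0.75, 0.25, 0.25, 0.25.
f(1) = 2, f(1.75) = -0.25, f(2) = -1, f(2.25) = -1.75, f(2.5) = -2.5.
On each subinterval the trapezoid contributes (Δu_i/2)·[f(u_{i-1}) + f(u_i)].
Sum = -0.375.

-0.375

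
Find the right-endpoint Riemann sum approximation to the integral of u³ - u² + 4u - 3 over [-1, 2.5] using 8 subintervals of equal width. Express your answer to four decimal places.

9.6643

Δu = (2.5 − (-1))/8 = 0.4375.
Right endpoints: -0.5625, -0.125, 0.3125, 0.75, 1.1875, 1.625, 2.0625, 2.5.
f(-0.5625) = -23529/4096, f(-0.125) = -1801/512, f(0.3125) = -7443/4096, f(0.75) = -0.140625, f(1.1875) = 8251/4096, f(1.625) = 2637/512, f(2.0625) = 40017/4096, f(2.5) = 16.375.
Sum = Δu · [f(-0.5625) + f(-0.125) + f(0.3125) + ...].
Sum ≈ 9.6643.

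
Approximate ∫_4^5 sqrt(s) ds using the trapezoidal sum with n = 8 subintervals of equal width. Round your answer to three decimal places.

Δs = (5 − 4)/8 = 0.125.
f(4) ≈ 2.000, f(4.125) ≈ 2.031, f(4.25) ≈ 2.062, f(4.375) ≈ 2.092, f(4.5) ≈ 2.121, f(4.625) ≈ 2.151, f(4.75) ≈ 2.179, f(4.875) ≈ 2.208, f(5) ≈ 2.236.
T_8 = (Δs/2)·[f(s_0) + 2f(s_1) + ... + 2f(s_{7}) + f(s_8)].
Sum ≈ 2.120.

2.120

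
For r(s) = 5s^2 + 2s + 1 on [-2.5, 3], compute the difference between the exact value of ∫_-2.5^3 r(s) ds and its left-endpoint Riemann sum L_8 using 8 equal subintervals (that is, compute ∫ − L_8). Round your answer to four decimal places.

Exact integral: ∫_-2.5^3 r(s) ds ≈ 79.291667.
L_8 ≈ 72.950195.
Error ≈ 79.291667 − 72.950195 ≈ 6.3415.

6.3415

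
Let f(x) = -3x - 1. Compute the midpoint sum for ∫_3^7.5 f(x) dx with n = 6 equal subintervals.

-75.375

Δx = (7.5 − 3)/6 = 0.75.
Midpoints: 3.375, 4.125, 4.875, 5.625, 6.375, 7.125.
f(3.375) = -11.125, f(4.125) = -13.375, f(4.875) = -15.625, f(5.625) = -17.875, f(6.375) = -20.125, f(7.125) = -22.375.
Sum = Δx · [f(3.375) + f(4.125) + f(4.875) + ...].
Sum = -75.375.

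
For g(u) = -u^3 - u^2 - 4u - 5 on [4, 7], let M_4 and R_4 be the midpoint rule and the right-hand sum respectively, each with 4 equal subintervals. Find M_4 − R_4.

M_4 = -707.7890625.
R_4 = -836.671875.
M_4 − R_4 = 128.8828125.

128.8828125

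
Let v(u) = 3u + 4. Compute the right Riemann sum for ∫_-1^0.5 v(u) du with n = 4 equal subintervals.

Δu = (0.5 − (-1))/4 = 0.375.
Right endpoints: -0.625, -0.25, 0.125, 0.5.
v(-0.625) = 2.125, v(-0.25) = 3.25, v(0.125) = 4.375, v(0.5) = 5.5.
Sum = Δu · [v(-0.625) + v(-0.25) + v(0.125) + v(0.5)].
Sum = 5.71875.

5.71875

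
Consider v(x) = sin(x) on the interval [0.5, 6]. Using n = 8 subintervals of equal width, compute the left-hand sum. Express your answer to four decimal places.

0.1815

Δx = (6 − 0.5)/8 = 0.6875.
Left endpoints: 0.5, 1.1875, 1.875, 2.5625, 3.25, 3.9375, 4.625, 5.3125.
v(0.5) ≈ 0.4794, v(1.1875) ≈ 0.9274, v(1.875) ≈ 0.9541, v(2.5625) ≈ 0.5473, v(3.25) ≈ -0.1082, v(3.9375) ≈ -0.7145, v(4.625) ≈ -0.9962, v(5.3125) ≈ -0.8253.
Sum = Δx · [v(0.5) + v(1.1875) + v(1.875) + ...].
Sum ≈ 0.1815.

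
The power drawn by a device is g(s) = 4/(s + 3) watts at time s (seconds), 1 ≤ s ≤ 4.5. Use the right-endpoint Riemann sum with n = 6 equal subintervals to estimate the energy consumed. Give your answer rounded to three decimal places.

2.383

Δs = (4.5 − 1)/6 = 7/12.
Right endpoints: 19/12, 13/6, 2.75, 10/3, 47/12, 4.5.
g(19/12) = 48/55, g(13/6) = 24/31, g(2.75) = 16/23, g(10/3) = 12/19, g(47/12) = 48/83, g(4.5) = 8/15.
Sum = Δs · [g(19/12) + g(13/6) + g(2.75) + ...].
Sum ≈ 2.383.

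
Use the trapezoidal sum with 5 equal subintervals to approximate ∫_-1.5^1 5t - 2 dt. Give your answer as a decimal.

Δt = (1 − (-1.5))/5 = 0.5.
f(-1.5) = -9.5, f(-1) = -7, f(-0.5) = -4.5, f(0) = -2, f(0.5) = 0.5, f(1) = 3.
T_5 = (Δt/2)·[f(t_0) + 2f(t_1) + ... + 2f(t_{4}) + f(t_5)].
Sum = -8.125.

-8.125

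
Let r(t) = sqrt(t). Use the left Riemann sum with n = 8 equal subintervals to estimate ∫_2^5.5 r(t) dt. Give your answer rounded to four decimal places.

Δt = (5.5 − 2)/8 = 0.4375.
Left endpoints: 2, 2.4375, 2.875, 3.3125, 3.75, 4.1875, 4.625, 5.0625.
r(2) ≈ 1.4142, r(2.4375) ≈ 1.5612, r(2.875) ≈ 1.6956, r(3.3125) ≈ 1.8200, r(3.75) ≈ 1.9365, r(4.1875) ≈ 2.0463, r(4.625) ≈ 2.1506, r(5.0625) ≈ 2.2500.
Sum = Δt · [r(2) + r(2.4375) + r(2.875) + ...].
Sum ≈ 6.5076.

6.5076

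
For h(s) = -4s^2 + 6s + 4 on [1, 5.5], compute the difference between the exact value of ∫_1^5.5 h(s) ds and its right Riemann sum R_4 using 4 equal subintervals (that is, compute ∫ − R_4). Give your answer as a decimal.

Exact integral: ∫_1^5.5 h(s) ds = -114.75.
R_4 = -169.171875.
Error = -114.75 − (-169.171875) = 54.421875.

54.421875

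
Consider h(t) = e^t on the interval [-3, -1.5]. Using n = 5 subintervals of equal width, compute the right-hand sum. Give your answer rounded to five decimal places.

0.20064

Δt = (-1.5 − (-3))/5 = 0.3.
Right endpoints: -2.7, -2.4, -2.1, -1.8, -1.5.
h(-2.7) ≈ 0.06721, h(-2.4) ≈ 0.09072, h(-2.1) ≈ 0.12246, h(-1.8) ≈ 0.16530, h(-1.5) ≈ 0.22313.
Sum = Δt · [h(-2.7) + h(-2.4) + h(-2.1) + h(-1.8) + h(-1.5)].
Sum ≈ 0.20064.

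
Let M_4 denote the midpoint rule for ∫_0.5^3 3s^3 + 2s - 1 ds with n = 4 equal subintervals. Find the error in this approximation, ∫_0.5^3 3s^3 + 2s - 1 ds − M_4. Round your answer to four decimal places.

Exact integral: ∫_0.5^3 f(s) ds = 66.953125.
M_4 ≈ 65.671387.
Error ≈ 66.953125 − 65.671387 ≈ 1.2817.

1.2817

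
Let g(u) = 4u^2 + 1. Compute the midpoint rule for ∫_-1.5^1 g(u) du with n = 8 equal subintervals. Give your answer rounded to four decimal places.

Δu = (1 − (-1.5))/8 = 0.3125.
Midpoints: -1.34375, -1.03125, -0.71875, -0.40625, -0.09375, 0.21875, 0.53125, 0.84375.
g(-1.34375) = 8.22265625, g(-1.03125) = 5.25390625, g(-0.71875) = 3.06640625, g(-0.40625) = 1.66015625, g(-0.09375) = 1.03515625, g(0.21875) = 1.19140625, g(0.53125) = 2.12890625, g(0.84375) = 3.84765625.
Sum = Δu · [g(-1.34375) + g(-1.03125) + g(-0.71875) + ...].
Sum ≈ 8.2520.

8.2520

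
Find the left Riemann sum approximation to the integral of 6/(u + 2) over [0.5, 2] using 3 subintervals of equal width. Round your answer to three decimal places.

Δu = (2 − 0.5)/3 = 0.5.
Left endpoints: 0.5, 1, 1.5.
f(0.5) = 2.4, f(1) = 2, f(1.5) = 12/7.
Sum = Δu · [f(0.5) + f(1) + f(1.5)].
Sum ≈ 3.057.

3.057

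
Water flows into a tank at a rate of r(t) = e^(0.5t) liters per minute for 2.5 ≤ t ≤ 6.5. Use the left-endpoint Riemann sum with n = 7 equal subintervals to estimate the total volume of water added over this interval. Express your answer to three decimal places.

38.532

Δt = (6.5 − 2.5)/7 = 4/7.
Left endpoints: 2.5, 43/14, 51/14, 59/14, 67/14, 75/14, 83/14.
r(2.5) ≈ 3.490, r(43/14) ≈ 4.645, r(51/14) ≈ 6.181, r(59/14) ≈ 8.225, r(67/14) ≈ 10.945, r(75/14) ≈ 14.564, r(83/14) ≈ 19.381.
Sum = Δt · [r(2.5) + r(43/14) + r(51/14) + ...].
Sum ≈ 38.532.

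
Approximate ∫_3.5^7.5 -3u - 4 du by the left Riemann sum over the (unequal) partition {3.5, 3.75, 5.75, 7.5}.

Subinterval widths: 0.25, 2, 1.75.
Left endpoints: 3.5, 3.75, 5.75.
f(3.5) = -14.5, f(3.75) = -15.25, f(5.75) = -21.25.
Sum = Σ Δu_i · f(u_i).
Sum = -71.3125.

-71.3125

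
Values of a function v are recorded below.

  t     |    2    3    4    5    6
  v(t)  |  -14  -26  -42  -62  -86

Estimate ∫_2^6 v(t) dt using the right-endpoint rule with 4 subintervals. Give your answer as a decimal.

Δt = 1.
Sum = 1·[(-26) + (-42) + (-62) + (-86)] = -216.

-216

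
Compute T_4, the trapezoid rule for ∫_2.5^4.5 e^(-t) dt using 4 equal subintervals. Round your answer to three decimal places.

Δt = (4.5 − 2.5)/4 = 0.5.
f(2.5) ≈ 0.082, f(3) ≈ 0.050, f(3.5) ≈ 0.030, f(4) ≈ 0.018, f(4.5) ≈ 0.011.
T_4 = (Δt/2)·[f(t_0) + 2f(t_1) + 2f(t_2) + 2f(t_3) + f(t_4)].
Sum ≈ 0.072.

0.072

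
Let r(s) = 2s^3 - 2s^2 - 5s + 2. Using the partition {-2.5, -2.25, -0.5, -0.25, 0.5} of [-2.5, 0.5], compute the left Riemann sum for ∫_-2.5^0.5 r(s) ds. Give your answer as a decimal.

Subinterval widths: 0.25, 1.75, 0.25, 0.75.
Left endpoints: -2.5, -2.25, -0.5, -0.25.
r(-2.5) = -29.25, r(-2.25) = -19.65625, r(-0.5) = 3.75, r(-0.25) = 3.09375.
Sum = Σ Δs_i · r(s_i).
Sum = -38.453125.

-38.453125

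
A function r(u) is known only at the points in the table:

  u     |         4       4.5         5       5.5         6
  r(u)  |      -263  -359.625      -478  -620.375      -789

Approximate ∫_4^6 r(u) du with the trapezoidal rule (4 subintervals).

Δu = 0.5.
T_4 = (0.5/2)·[(-263) + 2·(-359.625) + 2·(-478) + 2·(-620.375) + (-789)] = -992.

-992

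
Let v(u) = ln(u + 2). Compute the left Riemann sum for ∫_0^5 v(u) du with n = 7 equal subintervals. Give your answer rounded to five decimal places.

Δu = (5 − 0)/7 = 5/7.
Left endpoints: 0, 5/7, 10/7, 15/7, 20/7, 25/7, 30/7.
v(0) ≈ 0.69315, v(5/7) ≈ 0.99853, v(10/7) ≈ 1.23214, v(15/7) ≈ 1.42139, v(20/7) ≈ 1.58045, v(25/7) ≈ 1.71765, v(30/7) ≈ 1.83828.
Sum = Δu · [v(0) + v(5/7) + v(10/7) + ...].
Sum ≈ 6.77256.

6.77256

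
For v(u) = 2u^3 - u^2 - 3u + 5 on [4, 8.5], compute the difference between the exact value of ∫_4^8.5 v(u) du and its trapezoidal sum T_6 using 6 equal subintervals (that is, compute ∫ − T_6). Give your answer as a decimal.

-15.3984375

Exact integral: ∫_4^8.5 v(u) du = 2236.78125.
T_6 = 2252.1796875.
Error = 2236.78125 − 2252.1796875 = -15.3984375.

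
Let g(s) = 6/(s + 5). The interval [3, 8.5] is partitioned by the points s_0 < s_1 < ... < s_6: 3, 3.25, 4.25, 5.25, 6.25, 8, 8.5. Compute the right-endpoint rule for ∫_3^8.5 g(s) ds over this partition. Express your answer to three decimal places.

Subinterval widths: 0.25, 1, 1, 1, 1.75, 0.5.
Right endpoints: 3.25, 4.25, 5.25, 6.25, 8, 8.5.
g(3.25) = 8/11, g(4.25) = 24/37, g(5.25) = 24/41, g(6.25) = 8/15, g(8) = 6/13, g(8.5) = 4/9.
Sum = Σ Δs_i · g(s_i).
Sum ≈ 2.979.

2.979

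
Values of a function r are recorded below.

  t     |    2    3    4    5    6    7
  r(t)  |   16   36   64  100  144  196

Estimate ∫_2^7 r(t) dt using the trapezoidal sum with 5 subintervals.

Δt = 1.
T_5 = (1/2)·[16 + 2·36 + 2·64 + 2·100 + 2·144 + 196] = 450.

450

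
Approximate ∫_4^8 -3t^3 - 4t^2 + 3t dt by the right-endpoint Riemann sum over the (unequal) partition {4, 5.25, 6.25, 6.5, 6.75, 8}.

Subinterval widths: 1.25, 1, 0.25, 0.25, 1.25.
Right endpoints: 5.25, 6.25, 6.5, 6.75, 8.
f(5.25) = -528.609375, f(6.25) = -869.921875, f(6.5) = -973.375, f(6.75) = -1084.640625, f(8) = -1768.
Sum = Σ Δt_i · f(t_i).
Sum = -4255.1875.

-4255.1875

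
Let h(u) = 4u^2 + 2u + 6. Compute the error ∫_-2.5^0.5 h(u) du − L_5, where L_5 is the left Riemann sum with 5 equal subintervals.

Exact integral: ∫_-2.5^0.5 h(u) du = 33.
L_5 = 39.12.
Error = 33 − 39.12 = -6.12.

-6.12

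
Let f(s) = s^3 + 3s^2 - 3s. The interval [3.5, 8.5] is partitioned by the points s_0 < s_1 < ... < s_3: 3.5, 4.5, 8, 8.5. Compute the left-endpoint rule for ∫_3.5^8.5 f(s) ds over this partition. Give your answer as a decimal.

Subinterval widths: 1, 3.5, 0.5.
Left endpoints: 3.5, 4.5, 8.
f(3.5) = 69.125, f(4.5) = 138.375, f(8) = 680.
Sum = Σ Δs_i · f(s_i).
Sum = 893.4375.

893.4375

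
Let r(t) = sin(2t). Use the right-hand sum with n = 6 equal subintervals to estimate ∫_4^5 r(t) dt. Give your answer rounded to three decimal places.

0.216

Δt = (5 − 4)/6 = 1/6.
Right endpoints: 25/6, 13/3, 4.5, 14/3, 29/6, 5.
r(25/6) ≈ 0.887, r(13/3) ≈ 0.688, r(4.5) ≈ 0.412, r(14/3) ≈ 0.091, r(29/6) ≈ -0.240, r(5) ≈ -0.544.
Sum = Δt · [r(25/6) + r(13/3) + r(4.5) + ...].
Sum ≈ 0.216.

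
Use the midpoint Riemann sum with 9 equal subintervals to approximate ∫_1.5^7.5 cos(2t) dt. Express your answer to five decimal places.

0.27447

Δt = (7.5 − 1.5)/9 = 2/3.
Midpoints: 11/6, 2.5, 19/6, 23/6, 4.5, 31/6, 35/6, 6.5, 43/6.
f(11/6) ≈ -0.86529, f(2.5) ≈ 0.28366, f(19/6) ≈ 0.99874, f(23/6) ≈ 0.18622, f(4.5) ≈ -0.91113, f(31/6) ≈ -0.61489, f(35/6) ≈ 0.62184, f(6.5) ≈ 0.90745, f(43/6) ≈ -0.19491.
Sum = Δt · [f(11/6) + f(2.5) + f(19/6) + ...].
Sum ≈ 0.27447.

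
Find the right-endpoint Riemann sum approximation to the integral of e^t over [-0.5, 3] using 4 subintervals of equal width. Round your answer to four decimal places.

29.2283

Δt = (3 − (-0.5))/4 = 0.875.
Right endpoints: 0.375, 1.25, 2.125, 3.
f(0.375) ≈ 1.4550, f(1.25) ≈ 3.4903, f(2.125) ≈ 8.3729, f(3) ≈ 20.0855.
Sum = Δt · [f(0.375) + f(1.25) + f(2.125) + f(3)].
Sum ≈ 29.2283.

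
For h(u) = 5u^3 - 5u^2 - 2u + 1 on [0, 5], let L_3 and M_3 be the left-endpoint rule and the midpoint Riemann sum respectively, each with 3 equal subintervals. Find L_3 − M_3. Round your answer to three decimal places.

L_3 ≈ 219.81481.
M_3 ≈ 515.30093.
L_3 − M_3 ≈ -295.486.

-295.486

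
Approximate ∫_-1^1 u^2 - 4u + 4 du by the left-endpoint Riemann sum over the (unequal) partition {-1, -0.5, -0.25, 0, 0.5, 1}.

10.453125

Subinterval widths: 0.5, 0.25, 0.25, 0.5, 0.5.
Left endpoints: -1, -0.5, -0.25, 0, 0.5.
f(-1) = 9, f(-0.5) = 6.25, f(-0.25) = 5.0625, f(0) = 4, f(0.5) = 2.25.
Sum = Σ Δu_i · f(u_i).
Sum = 10.453125.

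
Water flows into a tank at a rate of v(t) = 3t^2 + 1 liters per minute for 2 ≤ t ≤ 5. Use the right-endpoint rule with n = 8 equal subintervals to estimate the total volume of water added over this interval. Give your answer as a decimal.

Δt = (5 − 2)/8 = 0.375.
Right endpoints: 2.375, 2.75, 3.125, 3.5, 3.875, 4.25, 4.625, 5.
v(2.375) = 17.921875, v(2.75) = 23.6875, v(3.125) = 30.296875, v(3.5) = 37.75, v(3.875) = 46.046875, v(4.25) = 55.1875, v(4.625) = 65.171875, v(5) = 76.
Sum = Δt · [v(2.375) + v(2.75) + v(3.125) + ...].
Sum = 132.0234375.

132.0234375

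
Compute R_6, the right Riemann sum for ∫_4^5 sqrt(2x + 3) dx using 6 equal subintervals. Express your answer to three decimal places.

Δx = (5 − 4)/6 = 1/6.
Right endpoints: 25/6, 13/3, 4.5, 14/3, 29/6, 5.
f(25/6) ≈ 3.367, f(13/3) ≈ 3.416, f(4.5) ≈ 3.464, f(14/3) ≈ 3.512, f(29/6) ≈ 3.559, f(5) ≈ 3.606.
Sum = Δx · [f(25/6) + f(13/3) + f(4.5) + ...].
Sum ≈ 3.487.

3.487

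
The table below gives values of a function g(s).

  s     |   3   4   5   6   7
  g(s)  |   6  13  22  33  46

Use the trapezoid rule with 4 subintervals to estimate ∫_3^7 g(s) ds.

Δs = 1.
T_4 = (1/2)·[6 + 2·13 + 2·22 + 2·33 + 46] = 94.

94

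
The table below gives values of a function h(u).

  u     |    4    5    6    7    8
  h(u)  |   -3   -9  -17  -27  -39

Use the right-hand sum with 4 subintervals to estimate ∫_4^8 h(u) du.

-92

Δu = 1.
Sum = 1·[(-9) + (-17) + (-27) + (-39)] = -92.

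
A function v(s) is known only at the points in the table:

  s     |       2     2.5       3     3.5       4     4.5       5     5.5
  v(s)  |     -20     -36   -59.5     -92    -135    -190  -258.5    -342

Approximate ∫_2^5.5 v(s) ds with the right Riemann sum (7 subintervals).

-556.5

Δs = 0.5.
Sum = 0.5·[(-36) + (-59.5) + (-92) + (-135) + (-190) + (-258.5) + (-342)] = -556.5.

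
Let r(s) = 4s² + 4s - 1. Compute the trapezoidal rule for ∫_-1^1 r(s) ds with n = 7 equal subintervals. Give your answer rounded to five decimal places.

0.77551

Δs = (1 − (-1))/7 = 2/7.
r(-1) = -1, r(-5/7) = -89/49, r(-3/7) = -97/49, r(-1/7) = -73/49, r(1/7) = -17/49, r(3/7) = 71/49, r(5/7) = 191/49, r(1) = 7.
T_7 = (Δs/2)·[r(s_0) + 2r(s_1) + ... + 2r(s_{6}) + r(s_7)].
Sum ≈ 0.77551.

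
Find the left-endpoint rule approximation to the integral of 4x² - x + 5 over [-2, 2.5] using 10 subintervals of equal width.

Δx = (2.5 − (-2))/10 = 0.45.
Left endpoints: -2, -1.55, -1.1, -0.65, -0.2, 0.25, 0.7, 1.15, 1.6, 2.05.
f(-2) = 23, f(-1.55) = 16.16, f(-1.1) = 10.94, f(-0.65) = 7.34, f(-0.2) = 5.36, f(0.25) = 5, f(0.7) = 6.26, f(1.15) = 9.14, f(1.6) = 13.64, f(2.05) = 19.76.
Sum = Δx · [f(-2) + f(-1.55) + f(-1.1) + ...].
Sum = 52.47.

52.47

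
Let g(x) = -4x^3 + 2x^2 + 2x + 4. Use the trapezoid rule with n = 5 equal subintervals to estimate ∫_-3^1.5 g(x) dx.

114.12

Δx = (1.5 − (-3))/5 = 0.9.
g(-3) = 124, g(-2.1) = 45.664, g(-1.2) = 11.392, g(-0.3) = 3.688, g(0.6) = 5.056, g(1.5) = -2.
T_5 = (Δx/2)·[g(x_0) + 2g(x_1) + ... + 2g(x_{4}) + g(x_5)].
Sum = 114.12.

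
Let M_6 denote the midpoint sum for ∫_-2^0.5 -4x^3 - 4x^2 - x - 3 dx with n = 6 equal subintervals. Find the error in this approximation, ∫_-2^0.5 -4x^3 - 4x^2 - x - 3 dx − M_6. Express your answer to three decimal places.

0.181

Exact integral: ∫_-2^0.5 f(x) dx ≈ -0.52083.
M_6 ≈ -0.70168.
Error ≈ -0.52083 − (-0.70168) ≈ 0.181.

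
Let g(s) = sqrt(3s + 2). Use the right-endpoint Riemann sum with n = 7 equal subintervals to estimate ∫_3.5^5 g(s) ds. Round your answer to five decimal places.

5.81797

Δs = (5 − 3.5)/7 = 3/14.
Right endpoints: 26/7, 55/14, 29/7, 61/14, 32/7, 67/14, 5.
g(26/7) ≈ 3.62531, g(55/14) ≈ 3.71291, g(29/7) ≈ 3.79850, g(61/14) ≈ 3.88219, g(32/7) ≈ 3.96412, g(67/14) ≈ 4.04440, g(5) ≈ 4.12311.
Sum = Δs · [g(26/7) + g(55/14) + g(29/7) + ...].
Sum ≈ 5.81797.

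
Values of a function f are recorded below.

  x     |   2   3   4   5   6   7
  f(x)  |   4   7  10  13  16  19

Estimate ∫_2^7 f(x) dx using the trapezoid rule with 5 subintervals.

Δx = 1.
T_5 = (1/2)·[4 + 2·7 + 2·10 + 2·13 + 2·16 + 19] = 57.5.

57.5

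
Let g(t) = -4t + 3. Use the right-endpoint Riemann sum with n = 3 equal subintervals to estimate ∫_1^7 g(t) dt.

Δt = (7 − 1)/3 = 2.
Right endpoints: 3, 5, 7.
g(3) = -9, g(5) = -17, g(7) = -25.
Sum = Δt · [g(3) + g(5) + g(7)].
Sum = -102.

-102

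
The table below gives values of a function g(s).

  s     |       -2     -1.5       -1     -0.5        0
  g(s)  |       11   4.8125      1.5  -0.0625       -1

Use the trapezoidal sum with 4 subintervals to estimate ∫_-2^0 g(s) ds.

5.625

Δs = 0.5.
T_4 = (0.5/2)·[11 + 2·4.8125 + 2·1.5 + 2·(-0.0625) + (-1)] = 5.625.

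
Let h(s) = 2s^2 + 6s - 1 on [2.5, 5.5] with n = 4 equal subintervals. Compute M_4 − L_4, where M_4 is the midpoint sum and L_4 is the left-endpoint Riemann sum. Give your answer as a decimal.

23.90625

M_4 = 169.21875.
L_4 = 145.3125.
M_4 − L_4 = 23.90625.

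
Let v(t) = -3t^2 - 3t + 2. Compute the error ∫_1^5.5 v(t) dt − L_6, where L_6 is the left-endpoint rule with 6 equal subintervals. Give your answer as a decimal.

-36.703125

Exact integral: ∫_1^5.5 v(t) dt = -200.25.
L_6 = -163.546875.
Error = -200.25 − (-163.546875) = -36.703125.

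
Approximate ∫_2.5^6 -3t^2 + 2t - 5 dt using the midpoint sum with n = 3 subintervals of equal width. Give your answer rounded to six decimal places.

Δt = (6 − 2.5)/3 = 7/6.
Midpoints: 37/12, 4.25, 65/12.
f(37/12) = -1313/48, f(4.25) = -50.6875, f(65/12) = -82.1875.
Sum = Δt · [f(37/12) + f(4.25) + f(65/12)].
Sum ≈ -186.934028.

-186.934028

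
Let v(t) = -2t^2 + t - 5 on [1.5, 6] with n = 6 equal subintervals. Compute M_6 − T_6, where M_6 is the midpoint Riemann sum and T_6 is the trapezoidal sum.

M_6 = -146.953125.
T_6 = -148.21875.
M_6 − T_6 = 1.265625.

1.265625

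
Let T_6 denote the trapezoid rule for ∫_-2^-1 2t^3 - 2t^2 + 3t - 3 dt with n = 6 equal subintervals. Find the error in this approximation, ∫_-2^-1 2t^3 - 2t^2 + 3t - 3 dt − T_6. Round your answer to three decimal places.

0.051

Exact integral: ∫_-2^-1 f(t) dt ≈ -19.66667.
T_6 ≈ -19.71759.
Error ≈ -19.66667 − (-19.71759) ≈ 0.051.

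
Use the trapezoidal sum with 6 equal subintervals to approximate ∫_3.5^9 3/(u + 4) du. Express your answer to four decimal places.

Δu = (9 − 3.5)/6 = 11/12.
f(3.5) = 0.4, f(53/12) = 36/101, f(16/3) = 9/28, f(6.25) = 12/41, f(43/6) = 18/67, f(97/12) = 36/145, f(9) = 3/13.
T_6 = (Δu/2)·[f(u_0) + 2f(u_1) + ... + 2f(u_{5}) + f(u_6)].
Sum ≈ 1.6526.

1.6526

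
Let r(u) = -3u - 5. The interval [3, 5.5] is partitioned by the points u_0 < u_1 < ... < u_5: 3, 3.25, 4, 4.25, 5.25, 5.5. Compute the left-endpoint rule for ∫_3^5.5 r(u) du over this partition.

Subinterval widths: 0.25, 0.75, 0.25, 1, 0.25.
Left endpoints: 3, 3.25, 4, 4.25, 5.25.
r(3) = -14, r(3.25) = -14.75, r(4) = -17, r(4.25) = -17.75, r(5.25) = -20.75.
Sum = Σ Δu_i · r(u_i).
Sum = -41.75.

-41.75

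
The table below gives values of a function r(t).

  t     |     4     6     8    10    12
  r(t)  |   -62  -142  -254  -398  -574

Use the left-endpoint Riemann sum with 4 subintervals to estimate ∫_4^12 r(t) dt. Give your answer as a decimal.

-1712

Δt = 2.
Sum = 2·[(-62) + (-142) + (-254) + (-398)] = -1712.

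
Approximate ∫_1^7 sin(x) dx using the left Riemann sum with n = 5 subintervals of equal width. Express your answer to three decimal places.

Δx = (7 − 1)/5 = 1.2.
Left endpoints: 1, 2.2, 3.4, 4.6, 5.8.
f(1) ≈ 0.841, f(2.2) ≈ 0.808, f(3.4) ≈ -0.256, f(4.6) ≈ -0.994, f(5.8) ≈ -0.465.
Sum = Δx · [f(1) + f(2.2) + f(3.4) + f(4.6) + f(5.8)].
Sum ≈ -0.077.

-0.077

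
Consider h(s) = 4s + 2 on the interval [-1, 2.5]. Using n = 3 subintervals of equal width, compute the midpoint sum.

17.5

Δs = (2.5 − (-1))/3 = 7/6.
Midpoints: -5/12, 0.75, 23/12.
h(-5/12) = 1/3, h(0.75) = 5, h(23/12) = 29/3.
Sum = Δs · [h(-5/12) + h(0.75) + h(23/12)].
Sum = 17.5.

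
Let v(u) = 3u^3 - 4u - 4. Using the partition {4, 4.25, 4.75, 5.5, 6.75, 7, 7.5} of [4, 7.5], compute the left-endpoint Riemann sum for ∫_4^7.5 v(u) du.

1684.3515625

Subinterval widths: 0.25, 0.5, 0.75, 1.25, 0.25, 0.5.
Left endpoints: 4, 4.25, 4.75, 5.5, 6.75, 7.
v(4) = 172, v(4.25) = 209.296875, v(4.75) = 298.515625, v(5.5) = 473.125, v(6.75) = 891.640625, v(7) = 997.
Sum = Σ Δu_i · v(u_i).
Sum = 1684.3515625.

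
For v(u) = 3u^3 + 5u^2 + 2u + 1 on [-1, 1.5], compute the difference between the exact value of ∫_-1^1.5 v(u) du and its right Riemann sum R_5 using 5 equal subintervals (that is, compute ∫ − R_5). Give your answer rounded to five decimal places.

-6.84896

Exact integral: ∫_-1^1.5 v(u) du ≈ 14.0885417.
R_5 = 20.9375.
Error ≈ 14.0885417 − 20.9375 ≈ -6.84896.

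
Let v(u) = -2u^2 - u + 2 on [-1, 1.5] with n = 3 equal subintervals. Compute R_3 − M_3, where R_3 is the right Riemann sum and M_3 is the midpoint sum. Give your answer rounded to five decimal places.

R_3 ≈ -1.2037037.
M_3 ≈ 1.7476852.
R_3 − M_3 ≈ -2.95139.

-2.95139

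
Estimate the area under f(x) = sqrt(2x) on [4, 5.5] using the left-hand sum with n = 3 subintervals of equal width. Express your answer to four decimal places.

4.4954

Δx = (5.5 − 4)/3 = 0.5.
Left endpoints: 4, 4.5, 5.
f(4) ≈ 2.8284, f(4.5) ≈ 3.0000, f(5) ≈ 3.1623.
Sum = Δx · [f(4) + f(4.5) + f(5)].
Sum ≈ 4.4954.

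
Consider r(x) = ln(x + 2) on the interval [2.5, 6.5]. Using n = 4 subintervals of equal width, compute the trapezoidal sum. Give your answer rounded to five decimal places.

Δx = (6.5 − 2.5)/4 = 1.
r(2.5) ≈ 1.50408, r(3.5) ≈ 1.70475, r(4.5) ≈ 1.87180, r(5.5) ≈ 2.01490, r(6.5) ≈ 2.14007.
T_4 = (Δx/2)·[r(x_0) + 2r(x_1) + 2r(x_2) + 2r(x_3) + r(x_4)].
Sum ≈ 7.41353.

7.41353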